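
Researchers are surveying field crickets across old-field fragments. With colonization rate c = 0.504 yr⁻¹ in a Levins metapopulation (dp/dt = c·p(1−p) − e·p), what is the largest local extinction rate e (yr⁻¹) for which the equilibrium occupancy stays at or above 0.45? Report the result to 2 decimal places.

0.28

1 − e/c ≥ 0.45 ⇒ e ≤ c(1 − 0.45) = 0.504 × 0.5500.
e_max = 0.2772.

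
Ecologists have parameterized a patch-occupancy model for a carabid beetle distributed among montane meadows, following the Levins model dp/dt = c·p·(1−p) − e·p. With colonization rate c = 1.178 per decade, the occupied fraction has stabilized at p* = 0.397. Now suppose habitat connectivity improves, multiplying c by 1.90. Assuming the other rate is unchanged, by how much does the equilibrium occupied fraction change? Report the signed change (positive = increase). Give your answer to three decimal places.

Balance c(1−p*) = e gives e = 1.178×(1 − 0.39700) = 0.71033.
New p* = 1 − e/c = 1 − 0.71033/2.23820 = 0.68263.
Δp* = 0.68263 − 0.39700 = +0.28563.

0.286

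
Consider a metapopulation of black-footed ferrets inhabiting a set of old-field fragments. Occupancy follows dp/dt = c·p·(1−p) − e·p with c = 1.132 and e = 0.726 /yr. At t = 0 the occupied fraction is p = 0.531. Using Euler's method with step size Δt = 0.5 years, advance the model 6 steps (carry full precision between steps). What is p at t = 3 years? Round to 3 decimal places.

Update rule: p ← p + [c·p·(1−p) − e·p]·Δt with Δt = 0.5.
step 1: Δp = -0.05180, p = 0.47920
step 2: Δp = -0.03270, p = 0.44651
step 3: Δp = -0.02220, p = 0.42431
step 4: Δp = -0.01577, p = 0.40854
step 5: Δp = -0.01153, p = 0.39701
step 6: Δp = -0.00862, p = 0.38839

0.388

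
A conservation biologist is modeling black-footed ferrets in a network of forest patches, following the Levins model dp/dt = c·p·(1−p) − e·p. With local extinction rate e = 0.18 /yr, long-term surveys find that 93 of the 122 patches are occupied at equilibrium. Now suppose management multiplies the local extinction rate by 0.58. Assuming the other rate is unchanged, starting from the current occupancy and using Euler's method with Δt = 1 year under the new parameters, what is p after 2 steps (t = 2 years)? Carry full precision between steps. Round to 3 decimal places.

0.846

Observed p* = 93/122 = 0.76230.
Balance c(1−p*) = e gives c = e/(1 − 0.76230) = 0.18/0.23770 = 0.75724.
Starting from p₀ = 0.76230; update p ← p + (dp/dt)·Δt with the new parameters.
step 1: Δp = +0.05763, p = 0.81992
step 2: Δp = +0.02621, p = 0.84613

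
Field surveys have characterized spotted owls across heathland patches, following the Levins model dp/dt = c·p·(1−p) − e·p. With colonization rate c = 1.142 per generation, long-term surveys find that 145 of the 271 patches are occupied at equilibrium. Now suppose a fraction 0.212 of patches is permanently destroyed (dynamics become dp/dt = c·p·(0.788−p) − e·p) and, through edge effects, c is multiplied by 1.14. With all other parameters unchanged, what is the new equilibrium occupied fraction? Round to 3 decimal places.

0.380

Observed p* = 145/271 = 0.53506.
Balance c(1−p*) = e gives e = 1.142×(1 − 0.53506) = 0.53096.
New p* = 0.788 − e/c = 0.788 − 0.53096/1.30188 = 0.38016.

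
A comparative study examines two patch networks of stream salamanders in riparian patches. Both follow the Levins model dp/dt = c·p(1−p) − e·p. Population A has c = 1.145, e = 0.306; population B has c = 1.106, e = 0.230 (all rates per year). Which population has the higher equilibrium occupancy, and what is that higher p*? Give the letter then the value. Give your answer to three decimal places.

A: p*_A = 1 − 0.306/1.145 = 0.7328.
B: p*_B = 1 − 0.230/1.106 = 0.7920.
B is higher at 0.7920.

B, 0.792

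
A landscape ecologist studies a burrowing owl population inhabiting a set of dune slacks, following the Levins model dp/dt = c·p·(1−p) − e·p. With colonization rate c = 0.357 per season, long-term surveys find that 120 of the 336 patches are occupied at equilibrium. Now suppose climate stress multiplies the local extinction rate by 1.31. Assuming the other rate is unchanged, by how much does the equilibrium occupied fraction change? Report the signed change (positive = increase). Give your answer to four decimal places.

Observed p* = 120/336 = 0.35714.
Balance c(1−p*) = e gives e = 0.357×(1 − 0.35714) = 0.22950.
New p* = 1 − e/c = 1 − 0.30065/0.35700 = 0.15784.
Δp* = 0.15784 − 0.35714 = -0.19930.

-0.1993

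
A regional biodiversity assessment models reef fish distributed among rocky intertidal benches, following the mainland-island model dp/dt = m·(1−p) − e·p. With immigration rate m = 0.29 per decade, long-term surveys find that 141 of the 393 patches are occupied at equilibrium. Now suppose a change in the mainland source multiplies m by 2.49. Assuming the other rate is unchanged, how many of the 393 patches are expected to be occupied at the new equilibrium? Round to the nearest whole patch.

229

Observed p* = 141/393 = 0.35878.
Balance m(1−p*) = e·p* gives e = m(1−p*)/p* = 0.29×0.64122/0.35878 = 0.51829.
New p* = m/(m+e) = 0.72210/(0.72210+0.51829) = 0.58216.
Expected occupied = 393 × 0.58216 = 228.79 ≈ 229.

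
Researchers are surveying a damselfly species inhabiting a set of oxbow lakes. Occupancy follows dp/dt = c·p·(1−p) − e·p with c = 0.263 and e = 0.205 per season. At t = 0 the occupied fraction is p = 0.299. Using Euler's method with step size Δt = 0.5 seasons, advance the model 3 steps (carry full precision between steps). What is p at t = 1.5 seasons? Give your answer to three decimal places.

Update rule: p ← p + [c·p·(1−p) − e·p]·Δt with Δt = 0.5.
step 1: Δp = -0.00309, p = 0.29591
step 2: Δp = -0.00293, p = 0.29298
step 3: Δp = -0.00279, p = 0.29019

0.290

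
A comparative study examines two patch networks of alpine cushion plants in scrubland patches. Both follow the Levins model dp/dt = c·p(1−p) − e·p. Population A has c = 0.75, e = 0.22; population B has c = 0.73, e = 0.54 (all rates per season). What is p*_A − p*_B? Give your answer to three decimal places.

A: p*_A = 1 − 0.22/0.75 = 0.7067.
B: p*_B = 1 − 0.54/0.73 = 0.2603.
p*_A − p*_B = 0.7067 − 0.2603 = 0.4464.

0.446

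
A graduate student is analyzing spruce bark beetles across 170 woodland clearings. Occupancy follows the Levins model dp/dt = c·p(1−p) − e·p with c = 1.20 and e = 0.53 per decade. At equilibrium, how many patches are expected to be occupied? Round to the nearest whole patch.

95

p* = 1 − e/c = 1 − 0.53/1.20 = 0.5583.
Expected occupied patches = N × p* = 170 × 0.5583 = 94.92 ≈ 95.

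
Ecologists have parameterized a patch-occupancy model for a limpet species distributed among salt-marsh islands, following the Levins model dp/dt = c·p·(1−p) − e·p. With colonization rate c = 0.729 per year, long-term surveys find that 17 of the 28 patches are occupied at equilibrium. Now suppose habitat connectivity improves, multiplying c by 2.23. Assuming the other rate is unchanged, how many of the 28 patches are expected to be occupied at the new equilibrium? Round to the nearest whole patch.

Observed p* = 17/28 = 0.60714.
Balance c(1−p*) = e gives e = 0.729×(1 − 0.60714) = 0.28639.
New p* = 1 − e/c = 1 − 0.28639/1.62567 = 0.82383.
Expected occupied = 28 × 0.82383 = 23.07 ≈ 23.

23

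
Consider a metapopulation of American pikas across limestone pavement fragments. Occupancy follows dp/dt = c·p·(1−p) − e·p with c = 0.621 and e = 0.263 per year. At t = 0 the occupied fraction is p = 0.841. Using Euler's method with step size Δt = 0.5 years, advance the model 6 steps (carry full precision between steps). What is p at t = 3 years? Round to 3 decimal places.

Update rule: p ← p + [c·p·(1−p) − e·p]·Δt with Δt = 0.5.
step 1: Δp = -0.06907, p = 0.77193
step 2: Δp = -0.04684, p = 0.72508
step 3: Δp = -0.03345, p = 0.69163
step 4: Δp = -0.02473, p = 0.66690
step 5: Δp = -0.01872, p = 0.64818
step 6: Δp = -0.01443, p = 0.63375

0.634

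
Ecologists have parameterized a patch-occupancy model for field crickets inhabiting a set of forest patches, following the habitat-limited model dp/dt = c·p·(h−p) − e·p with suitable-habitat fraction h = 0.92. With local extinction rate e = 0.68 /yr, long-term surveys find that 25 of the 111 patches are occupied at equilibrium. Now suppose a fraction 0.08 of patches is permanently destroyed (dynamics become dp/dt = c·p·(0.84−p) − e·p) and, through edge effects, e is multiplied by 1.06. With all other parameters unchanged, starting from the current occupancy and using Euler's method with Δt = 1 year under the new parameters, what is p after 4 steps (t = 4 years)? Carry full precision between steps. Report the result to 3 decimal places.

Observed p* = 25/111 = 0.22523.
Balance c(h−p*) = e gives c = e/(0.92 − 0.22523) = 0.68/0.69477 = 0.97873.
Starting from p₀ = 0.22523; update p ← p + (dp/dt)·Δt with the new parameters.
step 1: Δp = -0.02682, p = 0.19840
step 2: Δp = -0.01842, p = 0.17998
step 3: Δp = -0.01347, p = 0.16652
step 4: Δp = -0.01026, p = 0.15625

0.156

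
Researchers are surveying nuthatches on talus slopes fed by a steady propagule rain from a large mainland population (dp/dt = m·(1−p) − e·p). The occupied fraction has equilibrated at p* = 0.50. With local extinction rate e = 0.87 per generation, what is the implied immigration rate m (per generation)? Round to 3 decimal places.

At equilibrium m(1−p*) = e·p*, so m = e·p*/(1−p*).
m = 0.87 × 0.50 / 0.5000 = 0.4350/0.5000 = 0.8700.

0.870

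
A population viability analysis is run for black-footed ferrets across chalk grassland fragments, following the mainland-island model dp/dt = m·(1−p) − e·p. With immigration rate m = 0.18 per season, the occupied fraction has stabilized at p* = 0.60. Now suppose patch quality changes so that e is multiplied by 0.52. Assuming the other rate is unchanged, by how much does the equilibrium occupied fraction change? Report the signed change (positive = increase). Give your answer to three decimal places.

0.143

Balance m(1−p*) = e·p* gives e = m(1−p*)/p* = 0.18×0.40000/0.60000 = 0.12000.
New p* = m/(m+e) = 0.18000/(0.18000+0.06240) = 0.74257.
Δp* = 0.74257 − 0.60000 = +0.14257.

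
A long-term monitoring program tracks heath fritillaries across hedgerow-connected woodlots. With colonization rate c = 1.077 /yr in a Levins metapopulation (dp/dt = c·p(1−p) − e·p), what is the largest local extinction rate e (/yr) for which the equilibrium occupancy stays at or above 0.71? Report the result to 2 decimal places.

1 − e/c ≥ 0.71 ⇒ e ≤ c(1 − 0.71) = 1.077 × 0.2900.
e_max = 0.3123.

0.31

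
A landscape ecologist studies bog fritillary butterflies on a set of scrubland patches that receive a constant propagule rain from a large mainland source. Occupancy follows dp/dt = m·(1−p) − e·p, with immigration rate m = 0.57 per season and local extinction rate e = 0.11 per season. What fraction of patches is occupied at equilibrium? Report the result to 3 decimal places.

0.838

At equilibrium the propagule rain into empty patches balances local extinction: m(1−p*) = e·p*.
p* = m/(m+e) = 0.57/(0.57+0.11) = 0.57/0.6800 = 0.8382.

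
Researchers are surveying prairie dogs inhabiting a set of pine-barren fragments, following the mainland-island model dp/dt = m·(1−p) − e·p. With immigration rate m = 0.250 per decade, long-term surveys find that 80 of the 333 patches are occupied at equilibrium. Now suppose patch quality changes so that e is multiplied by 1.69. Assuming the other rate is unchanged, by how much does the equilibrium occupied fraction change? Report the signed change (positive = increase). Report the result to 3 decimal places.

Observed p* = 80/333 = 0.24024.
Balance m(1−p*) = e·p* gives e = m(1−p*)/p* = 0.250×0.75976/0.24024 = 0.79063.
New p* = m/(m+e) = 0.25000/(0.25000+1.33616) = 0.15761.
Δp* = 0.15761 − 0.24024 = -0.08263.

-0.083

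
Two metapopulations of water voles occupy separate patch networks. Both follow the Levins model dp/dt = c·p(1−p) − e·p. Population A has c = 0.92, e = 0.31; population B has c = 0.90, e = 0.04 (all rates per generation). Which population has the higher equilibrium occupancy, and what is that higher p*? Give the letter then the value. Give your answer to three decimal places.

B, 0.956

A: p*_A = 1 − 0.31/0.92 = 0.6630.
B: p*_B = 1 − 0.04/0.90 = 0.9556.
B is higher at 0.9556.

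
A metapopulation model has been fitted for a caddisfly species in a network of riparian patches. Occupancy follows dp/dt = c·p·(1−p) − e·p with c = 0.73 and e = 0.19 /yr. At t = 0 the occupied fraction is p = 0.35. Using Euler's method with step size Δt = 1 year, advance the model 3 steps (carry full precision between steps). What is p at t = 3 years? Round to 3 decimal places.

0.622

Update rule: p ← p + [c·p·(1−p) − e·p]·Δt with Δt = 1.
t = 1: p = 0.35000 + (+0.09958) = 0.44958
t = 2: p = 0.44958 + (+0.09522) = 0.54480
t = 3: p = 0.54480 + (+0.07752) = 0.62232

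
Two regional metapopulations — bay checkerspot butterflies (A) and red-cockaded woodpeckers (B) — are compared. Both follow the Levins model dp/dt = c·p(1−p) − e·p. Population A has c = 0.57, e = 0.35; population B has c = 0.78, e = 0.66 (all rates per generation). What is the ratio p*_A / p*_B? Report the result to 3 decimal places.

A: p*_A = 1 − 0.35/0.57 = 0.3860.
B: p*_B = 1 − 0.66/0.78 = 0.1538.
p*_A / p*_B = 0.3860/0.1538 = 2.5088.

2.509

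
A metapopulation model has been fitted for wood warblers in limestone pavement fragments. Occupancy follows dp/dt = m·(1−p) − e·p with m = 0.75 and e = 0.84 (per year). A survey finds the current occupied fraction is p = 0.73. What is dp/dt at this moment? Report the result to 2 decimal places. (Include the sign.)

Colonization term: m·(1−p) = 0.75×0.2700 = 0.20250.
Extinction term: e·p = 0.61320.
dp/dt = 0.20250 − 0.61320 = -0.41070.

-0.41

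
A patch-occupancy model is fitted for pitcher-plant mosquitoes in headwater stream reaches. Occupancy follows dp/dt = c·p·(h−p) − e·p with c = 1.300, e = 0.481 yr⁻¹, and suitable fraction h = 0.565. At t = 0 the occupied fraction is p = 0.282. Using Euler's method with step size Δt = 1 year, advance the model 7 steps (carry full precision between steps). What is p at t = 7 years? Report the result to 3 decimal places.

0.202

Update rule: p ← p + [c·p·(h−p) − e·p]·Δt with Δt = 1.
step 1: Δp = -0.03189, p = 0.25011
step 2: Δp = -0.01792, p = 0.23219
step 3: Δp = -0.01123, p = 0.22096
step 4: Δp = -0.00746, p = 0.21351
step 5: Δp = -0.00514, p = 0.20837
step 6: Δp = -0.00362, p = 0.20475
step 7: Δp = -0.00259, p = 0.20215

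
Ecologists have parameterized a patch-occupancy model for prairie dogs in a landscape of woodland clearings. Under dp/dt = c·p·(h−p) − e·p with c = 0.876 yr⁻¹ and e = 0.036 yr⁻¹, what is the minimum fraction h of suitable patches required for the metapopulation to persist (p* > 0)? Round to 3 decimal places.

0.041

p* = h − e/c is positive only when h > e/c.
h_min = e/c = 0.036/0.876 = 0.0411.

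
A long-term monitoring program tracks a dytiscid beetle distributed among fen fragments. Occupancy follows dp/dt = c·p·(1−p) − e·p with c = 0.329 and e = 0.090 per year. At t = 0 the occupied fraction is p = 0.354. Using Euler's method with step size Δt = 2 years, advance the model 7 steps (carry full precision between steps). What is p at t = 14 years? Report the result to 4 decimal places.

0.7126

Update rule: p ← p + [c·p·(1−p) − e·p]·Δt with Δt = 2.
step 1: Δp = +0.08675, p = 0.44075
step 2: Δp = +0.08285, p = 0.52361
step 3: Δp = +0.06988, p = 0.59349
step 4: Δp = +0.05192, p = 0.64541
step 5: Δp = +0.03441, p = 0.67982
step 6: Δp = +0.02085, p = 0.70068
step 7: Δp = +0.01188, p = 0.71256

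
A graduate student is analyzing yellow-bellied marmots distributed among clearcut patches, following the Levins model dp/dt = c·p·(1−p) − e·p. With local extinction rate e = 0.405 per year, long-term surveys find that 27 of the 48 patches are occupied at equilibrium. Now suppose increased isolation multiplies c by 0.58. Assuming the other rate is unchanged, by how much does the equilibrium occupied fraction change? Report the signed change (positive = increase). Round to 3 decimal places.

Observed p* = 27/48 = 0.56250.
Balance c(1−p*) = e gives c = e/(1 − 0.56250) = 0.405/0.43750 = 0.92571.
New p* = 1 − e/c = 1 − 0.40500/0.53691 = 0.24568.
Δp* = 0.24568 − 0.56250 = -0.31682.

-0.317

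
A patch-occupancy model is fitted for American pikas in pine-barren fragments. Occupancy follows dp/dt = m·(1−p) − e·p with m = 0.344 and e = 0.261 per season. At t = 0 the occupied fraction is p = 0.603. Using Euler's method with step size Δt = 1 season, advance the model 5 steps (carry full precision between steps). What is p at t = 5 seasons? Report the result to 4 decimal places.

Update rule: p ← p + [m·(1−p) − e·p]·Δt with Δt = 1.
  1  |  dp/dt·Δt = -0.020815  |  p_1 = 0.582185
  2  |  dp/dt·Δt = -0.008222  |  p_2 = 0.573963
  3  |  dp/dt·Δt = -0.003248  |  p_3 = 0.570715
  4  |  dp/dt·Δt = -0.001283  |  p_4 = 0.569433
  5  |  dp/dt·Δt = -0.000507  |  p_5 = 0.568926

0.5689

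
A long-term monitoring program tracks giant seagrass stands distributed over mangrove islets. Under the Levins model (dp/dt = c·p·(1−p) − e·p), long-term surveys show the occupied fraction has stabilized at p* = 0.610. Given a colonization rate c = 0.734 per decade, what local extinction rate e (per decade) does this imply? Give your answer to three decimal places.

At equilibrium c(1−p*) = e.
e = 0.734 × (1 − 0.610) = 0.734 × 0.3900 = 0.2863.

0.286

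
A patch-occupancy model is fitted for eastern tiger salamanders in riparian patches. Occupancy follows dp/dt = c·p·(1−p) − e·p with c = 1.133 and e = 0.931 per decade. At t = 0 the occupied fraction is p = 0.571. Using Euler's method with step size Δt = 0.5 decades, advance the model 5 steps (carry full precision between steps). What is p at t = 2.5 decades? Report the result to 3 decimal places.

0.283

Update rule: p ← p + [c·p·(1−p) − e·p]·Δt with Δt = 0.5.
  1  |  dp/dt·Δt = -0.127031  |  p_1 = 0.443969
  2  |  dp/dt·Δt = -0.066821  |  p_2 = 0.377148
  3  |  dp/dt·Δt = -0.042487  |  p_3 = 0.334660
  4  |  dp/dt·Δt = -0.029646  |  p_4 = 0.305015
  5  |  dp/dt·Δt = -0.021897  |  p_5 = 0.283117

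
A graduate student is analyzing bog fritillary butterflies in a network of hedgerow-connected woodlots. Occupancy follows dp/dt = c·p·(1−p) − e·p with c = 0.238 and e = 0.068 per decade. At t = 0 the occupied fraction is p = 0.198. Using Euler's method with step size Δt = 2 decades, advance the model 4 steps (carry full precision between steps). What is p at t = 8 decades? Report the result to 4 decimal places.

Update rule: p ← p + [c·p·(1−p) − e·p]·Δt with Δt = 2.
t = 2: p = 0.19800 + (+0.04866) = 0.24666
t = 4: p = 0.24666 + (+0.05490) = 0.30156
t = 6: p = 0.30156 + (+0.05924) = 0.36081
t = 8: p = 0.36081 + (+0.06071) = 0.42151

0.4215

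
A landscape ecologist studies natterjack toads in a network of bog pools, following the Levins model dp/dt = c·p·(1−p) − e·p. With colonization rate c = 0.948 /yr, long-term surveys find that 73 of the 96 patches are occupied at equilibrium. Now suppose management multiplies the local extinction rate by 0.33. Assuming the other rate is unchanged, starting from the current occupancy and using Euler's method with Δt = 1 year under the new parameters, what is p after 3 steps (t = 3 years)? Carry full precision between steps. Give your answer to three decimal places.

0.920

Observed p* = 73/96 = 0.76042.
Balance c(1−p*) = e gives e = 0.948×(1 − 0.76042) = 0.22713.
Starting from p₀ = 0.76042; update p ← p + (dp/dt)·Δt with the new parameters.
t = 1: p = 0.76042 + (+0.11572) = 0.87613
t = 2: p = 0.87613 + (+0.03721) = 0.91335
t = 3: p = 0.91335 + (+0.00657) = 0.91992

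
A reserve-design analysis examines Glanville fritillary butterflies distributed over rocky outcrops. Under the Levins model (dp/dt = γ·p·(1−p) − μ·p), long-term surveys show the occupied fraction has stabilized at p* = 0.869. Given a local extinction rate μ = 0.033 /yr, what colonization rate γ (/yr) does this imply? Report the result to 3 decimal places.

0.252

At equilibrium γ(1−p*) = μ, so γ = μ/(1−p*).
γ = 0.033/(1 − 0.869) = 0.033/0.1310 = 0.2519.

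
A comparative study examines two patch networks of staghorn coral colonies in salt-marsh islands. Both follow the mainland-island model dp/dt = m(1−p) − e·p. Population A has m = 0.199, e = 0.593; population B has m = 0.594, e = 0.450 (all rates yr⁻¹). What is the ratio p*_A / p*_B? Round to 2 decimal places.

0.44

A: p*_A = m/(m+e) = 0.199/0.7920 = 0.2513.
B: p*_B = 0.594/1.0440 = 0.5690.
p*_A / p*_B = 0.2513/0.5690 = 0.4416.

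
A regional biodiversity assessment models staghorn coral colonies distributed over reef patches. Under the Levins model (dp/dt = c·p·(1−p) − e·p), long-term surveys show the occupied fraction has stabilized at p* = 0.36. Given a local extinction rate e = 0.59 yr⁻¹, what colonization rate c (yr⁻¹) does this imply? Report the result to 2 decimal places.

At equilibrium c(1−p*) = e, so c = e/(1−p*).
c = 0.59/(1 − 0.36) = 0.59/0.6400 = 0.9219.

0.92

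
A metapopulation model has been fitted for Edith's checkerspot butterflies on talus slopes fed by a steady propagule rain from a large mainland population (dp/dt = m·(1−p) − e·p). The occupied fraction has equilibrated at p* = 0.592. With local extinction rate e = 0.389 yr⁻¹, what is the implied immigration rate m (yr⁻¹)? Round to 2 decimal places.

At equilibrium m(1−p*) = e·p*, so m = e·p*/(1−p*).
m = 0.389 × 0.592 / 0.4080 = 0.2303/0.4080 = 0.5644.

0.56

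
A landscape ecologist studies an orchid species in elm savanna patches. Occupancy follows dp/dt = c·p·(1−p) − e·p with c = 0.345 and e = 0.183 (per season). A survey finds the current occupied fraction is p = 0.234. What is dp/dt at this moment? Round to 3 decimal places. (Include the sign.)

Colonization term: c·p·(1−p) = 0.345×0.234×0.7660 = 0.06184.
Extinction term: e·p = 0.04282.
dp/dt = 0.06184 − 0.04282 = 0.01902.

0.019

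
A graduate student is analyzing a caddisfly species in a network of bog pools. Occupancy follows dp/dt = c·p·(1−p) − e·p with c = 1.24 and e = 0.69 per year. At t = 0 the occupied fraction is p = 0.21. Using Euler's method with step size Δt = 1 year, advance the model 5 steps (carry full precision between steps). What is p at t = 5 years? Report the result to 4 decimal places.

0.4256

Update rule: p ← p + [c·p·(1−p) − e·p]·Δt with Δt = 1.
t = 1: p = 0.21000 + (+0.06082) = 0.27082
t = 2: p = 0.27082 + (+0.05801) = 0.32882
t = 3: p = 0.32882 + (+0.04678) = 0.37560
t = 4: p = 0.37560 + (+0.03165) = 0.40725
t = 5: p = 0.40725 + (+0.01833) = 0.42558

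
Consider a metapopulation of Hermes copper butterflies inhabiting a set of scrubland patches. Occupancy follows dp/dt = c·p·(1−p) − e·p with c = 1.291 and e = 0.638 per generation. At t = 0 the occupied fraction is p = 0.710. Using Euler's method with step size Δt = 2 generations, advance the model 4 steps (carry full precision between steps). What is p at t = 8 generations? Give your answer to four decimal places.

0.5040

Update rule: p ← p + [c·p·(1−p) − e·p]·Δt with Δt = 2.
t = 2: p = 0.71000 + (-0.37433) = 0.33567
t = 4: p = 0.33567 + (+0.14746) = 0.48313
t = 6: p = 0.48313 + (+0.02829) = 0.51142
t = 8: p = 0.51142 + (-0.00741) = 0.50401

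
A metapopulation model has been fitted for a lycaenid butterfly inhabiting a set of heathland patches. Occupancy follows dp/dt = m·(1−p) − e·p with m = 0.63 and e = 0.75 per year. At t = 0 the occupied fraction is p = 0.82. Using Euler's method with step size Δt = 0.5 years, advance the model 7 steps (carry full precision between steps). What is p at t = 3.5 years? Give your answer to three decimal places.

Update rule: p ← p + [m·(1−p) − e·p]·Δt with Δt = 0.5.
t = 0.5: p = 0.82000 + (-0.25080) = 0.56920
t = 1: p = 0.56920 + (-0.07775) = 0.49145
t = 1.5: p = 0.49145 + (-0.02410) = 0.46735
t = 2: p = 0.46735 + (-0.00747) = 0.45988
t = 2.5: p = 0.45988 + (-0.00232) = 0.45756
t = 3: p = 0.45756 + (-0.00072) = 0.45684
t = 3.5: p = 0.45684 + (-0.00022) = 0.45662

0.457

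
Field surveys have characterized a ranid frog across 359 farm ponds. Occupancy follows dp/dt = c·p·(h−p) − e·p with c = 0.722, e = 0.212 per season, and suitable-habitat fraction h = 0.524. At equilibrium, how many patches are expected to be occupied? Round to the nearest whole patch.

83

p* = h − e/c = 0.524 − 0.2936 = 0.2304.
Expected occupied patches = N × p* = 359 × 0.2304 = 82.70 ≈ 83.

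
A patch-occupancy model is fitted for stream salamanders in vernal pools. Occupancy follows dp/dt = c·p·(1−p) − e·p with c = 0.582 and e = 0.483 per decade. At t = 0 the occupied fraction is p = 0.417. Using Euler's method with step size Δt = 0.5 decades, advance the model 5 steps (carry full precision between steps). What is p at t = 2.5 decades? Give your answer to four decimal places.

Update rule: p ← p + [c·p·(1−p) − e·p]·Δt with Δt = 0.5.
t = 0.5: p = 0.41700 + (-0.02996) = 0.38704
t = 1: p = 0.38704 + (-0.02443) = 0.36261
t = 1.5: p = 0.36261 + (-0.02031) = 0.34229
t = 2: p = 0.34229 + (-0.01715) = 0.32514
t = 2.5: p = 0.32514 + (-0.01467) = 0.31047

0.3105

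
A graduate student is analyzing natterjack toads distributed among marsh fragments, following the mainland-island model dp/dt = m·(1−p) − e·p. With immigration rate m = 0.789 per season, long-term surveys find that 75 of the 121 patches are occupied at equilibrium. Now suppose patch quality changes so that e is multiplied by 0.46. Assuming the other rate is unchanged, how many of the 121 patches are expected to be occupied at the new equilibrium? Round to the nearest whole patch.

94

Observed p* = 75/121 = 0.61983.
Balance m(1−p*) = e·p* gives e = m(1−p*)/p* = 0.789×0.38017/0.61983 = 0.48393.
New p* = m/(m+e) = 0.78900/(0.78900+0.22261) = 0.77994.
Expected occupied = 121 × 0.77994 = 94.37 ≈ 94.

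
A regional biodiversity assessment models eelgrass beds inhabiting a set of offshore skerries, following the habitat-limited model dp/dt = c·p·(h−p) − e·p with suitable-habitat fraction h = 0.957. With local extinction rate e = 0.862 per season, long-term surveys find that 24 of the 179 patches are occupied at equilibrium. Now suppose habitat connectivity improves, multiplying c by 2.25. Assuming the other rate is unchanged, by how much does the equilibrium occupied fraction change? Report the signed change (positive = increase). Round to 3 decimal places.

Observed p* = 24/179 = 0.13408.
Balance c(h−p*) = e gives c = e/(0.957 − 0.13408) = 0.862/0.82292 = 1.04749.
New p* = 0.957 − e/c = 0.957 − 0.86200/2.35685 = 0.59126.
Δp* = 0.59126 − 0.13408 = +0.45718.

0.457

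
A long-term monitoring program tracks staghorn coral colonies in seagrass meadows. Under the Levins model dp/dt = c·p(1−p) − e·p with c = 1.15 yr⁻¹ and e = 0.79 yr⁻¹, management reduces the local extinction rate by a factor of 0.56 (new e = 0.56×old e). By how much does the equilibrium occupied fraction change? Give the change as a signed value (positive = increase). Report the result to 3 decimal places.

Before: p* = 1 − 0.79/1.15 = 0.3130.
After the change, c = 1.15, e = 0.4424, so p* = 1 − 0.4424/1.15 = 0.6153.
Δp* = 0.6153 − 0.3130 = +0.3023.

0.302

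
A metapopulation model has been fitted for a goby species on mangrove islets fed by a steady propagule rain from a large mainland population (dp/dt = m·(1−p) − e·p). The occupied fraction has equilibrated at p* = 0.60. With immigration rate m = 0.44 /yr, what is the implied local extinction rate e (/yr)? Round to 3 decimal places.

At equilibrium m(1−p*) = e·p*, so e = m(1−p*)/p*.
e = 0.44 × 0.4000 / 0.60 = 0.2933.

0.293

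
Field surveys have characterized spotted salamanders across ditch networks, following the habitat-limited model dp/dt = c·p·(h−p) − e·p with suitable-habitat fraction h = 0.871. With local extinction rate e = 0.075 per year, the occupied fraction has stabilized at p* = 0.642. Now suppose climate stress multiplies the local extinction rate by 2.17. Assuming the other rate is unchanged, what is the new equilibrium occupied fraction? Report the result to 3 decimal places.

0.374

Balance c(h−p*) = e gives c = e/(0.871 − 0.64200) = 0.075/0.22900 = 0.32751.
New p* = 0.871 − e/c = 0.871 − 0.16275/0.32751 = 0.37407.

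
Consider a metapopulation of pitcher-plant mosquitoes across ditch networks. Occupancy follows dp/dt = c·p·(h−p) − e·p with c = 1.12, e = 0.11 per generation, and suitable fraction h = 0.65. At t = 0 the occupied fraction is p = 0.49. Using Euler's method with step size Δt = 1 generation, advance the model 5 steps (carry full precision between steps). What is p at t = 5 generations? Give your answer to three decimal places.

Update rule: p ← p + [c·p·(h−p) − e·p]·Δt with Δt = 1.
t = 1: p = 0.49000 + (+0.03391) = 0.52391
t = 2: p = 0.52391 + (+0.01636) = 0.54027
t = 3: p = 0.54027 + (+0.00697) = 0.54724
t = 4: p = 0.54724 + (+0.00279) = 0.55002
t = 5: p = 0.55002 + (+0.00108) = 0.55111

0.551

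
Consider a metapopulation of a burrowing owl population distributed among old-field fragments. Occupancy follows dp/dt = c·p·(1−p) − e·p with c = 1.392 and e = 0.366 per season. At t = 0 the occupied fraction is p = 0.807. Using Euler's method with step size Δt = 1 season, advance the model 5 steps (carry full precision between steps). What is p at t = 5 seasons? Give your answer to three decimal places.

Update rule: p ← p + [c·p·(1−p) − e·p]·Δt with Δt = 1.
step 1: Δp = -0.07856, p = 0.72844
step 2: Δp = +0.00875, p = 0.73719
step 3: Δp = -0.00012, p = 0.73707
step 4: Δp = +0.00000, p = 0.73707
step 5: Δp = -0.00000, p = 0.73707

0.737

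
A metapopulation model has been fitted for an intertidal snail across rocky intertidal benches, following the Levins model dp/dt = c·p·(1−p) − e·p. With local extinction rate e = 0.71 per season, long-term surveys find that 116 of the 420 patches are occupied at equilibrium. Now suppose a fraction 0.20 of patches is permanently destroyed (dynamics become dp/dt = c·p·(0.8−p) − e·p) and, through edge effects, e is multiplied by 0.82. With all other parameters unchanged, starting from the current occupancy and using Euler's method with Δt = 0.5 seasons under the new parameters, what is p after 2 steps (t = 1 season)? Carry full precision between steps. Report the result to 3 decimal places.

Observed p* = 116/420 = 0.27619.
Balance c(1−p*) = e gives c = e/(1 − 0.27619) = 0.71/0.72381 = 0.98092.
Starting from p₀ = 0.27619; update p ← p + (dp/dt)·Δt with the new parameters.
t = 0.5: p = 0.27619 + (-0.00944) = 0.26675
t = 1: p = 0.26675 + (-0.00789) = 0.25886

0.259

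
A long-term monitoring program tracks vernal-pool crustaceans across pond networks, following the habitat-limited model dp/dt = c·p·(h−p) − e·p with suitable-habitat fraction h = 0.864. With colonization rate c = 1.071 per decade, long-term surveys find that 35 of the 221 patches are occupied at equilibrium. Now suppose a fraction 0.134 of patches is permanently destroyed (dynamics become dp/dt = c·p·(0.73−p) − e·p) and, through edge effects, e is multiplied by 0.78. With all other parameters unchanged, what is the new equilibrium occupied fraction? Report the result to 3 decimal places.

0.180

Observed p* = 35/221 = 0.15837.
Balance c(h−p*) = e gives e = 1.071×(0.864 − 0.15837) = 0.75573.
New p* = 0.73 − e/c = 0.73 − 0.58947/1.07100 = 0.17961.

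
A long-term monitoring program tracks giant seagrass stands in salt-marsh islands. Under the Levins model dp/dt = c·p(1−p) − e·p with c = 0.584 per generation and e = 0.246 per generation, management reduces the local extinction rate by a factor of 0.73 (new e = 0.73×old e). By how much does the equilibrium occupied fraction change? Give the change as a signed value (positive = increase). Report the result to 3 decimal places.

0.114

Before: p* = 1 − 0.246/0.584 = 0.5788.
After the change, c = 0.584, e = 0.17958, so p* = 1 − 0.17958/0.584 = 0.6925.
Δp* = 0.6925 − 0.5788 = +0.1137.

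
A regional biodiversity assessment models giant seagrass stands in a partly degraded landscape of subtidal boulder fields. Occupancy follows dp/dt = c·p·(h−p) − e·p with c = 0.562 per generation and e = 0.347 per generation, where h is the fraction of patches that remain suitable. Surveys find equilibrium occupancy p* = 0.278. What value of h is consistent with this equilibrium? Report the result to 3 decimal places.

0.895

At equilibrium c(h−p*) = e, so h = p* + e/c.
h = 0.278 + 0.347/0.562 = 0.278 + 0.6174 = 0.8954.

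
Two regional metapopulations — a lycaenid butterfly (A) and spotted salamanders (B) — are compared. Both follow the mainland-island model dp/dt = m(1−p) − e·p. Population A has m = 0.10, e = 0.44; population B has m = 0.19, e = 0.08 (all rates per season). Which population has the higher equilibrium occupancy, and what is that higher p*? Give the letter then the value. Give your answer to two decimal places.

B, 0.70

A: p*_A = m/(m+e) = 0.10/0.5400 = 0.1852.
B: p*_B = 0.19/0.2700 = 0.7037.
B is higher at 0.7037.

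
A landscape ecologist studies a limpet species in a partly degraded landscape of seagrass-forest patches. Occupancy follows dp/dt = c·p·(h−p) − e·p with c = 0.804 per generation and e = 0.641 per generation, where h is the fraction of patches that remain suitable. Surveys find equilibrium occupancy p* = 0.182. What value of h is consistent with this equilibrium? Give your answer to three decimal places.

At equilibrium c(h−p*) = e, so h = p* + e/c.
h = 0.182 + 0.641/0.804 = 0.182 + 0.7973 = 0.9793.

0.979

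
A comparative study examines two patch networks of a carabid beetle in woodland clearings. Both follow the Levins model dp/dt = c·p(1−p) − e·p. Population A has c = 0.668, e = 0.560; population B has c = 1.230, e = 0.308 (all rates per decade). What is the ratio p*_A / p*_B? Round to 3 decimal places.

0.216

A: p*_A = 1 − 0.560/0.668 = 0.1617.
B: p*_B = 1 − 0.308/1.230 = 0.7496.
p*_A / p*_B = 0.1617/0.7496 = 0.2157.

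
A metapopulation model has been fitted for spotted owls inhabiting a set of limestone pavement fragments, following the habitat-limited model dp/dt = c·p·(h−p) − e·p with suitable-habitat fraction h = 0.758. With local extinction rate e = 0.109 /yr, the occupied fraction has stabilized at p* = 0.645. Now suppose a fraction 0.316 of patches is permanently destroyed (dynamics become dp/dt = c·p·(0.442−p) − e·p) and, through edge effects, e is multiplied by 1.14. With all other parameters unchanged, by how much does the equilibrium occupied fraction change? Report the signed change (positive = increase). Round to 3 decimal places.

-0.332

Balance c(h−p*) = e gives c = e/(0.758 − 0.64500) = 0.109/0.11300 = 0.96460.
New p* = 0.442 − e/c = 0.442 − 0.12426/0.96460 = 0.31318.
Δp* = 0.31318 − 0.64500 = -0.33182.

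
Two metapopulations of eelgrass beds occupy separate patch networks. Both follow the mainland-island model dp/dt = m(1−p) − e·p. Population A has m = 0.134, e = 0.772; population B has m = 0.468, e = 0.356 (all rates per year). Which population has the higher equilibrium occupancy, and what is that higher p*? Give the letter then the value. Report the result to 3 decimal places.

B, 0.568

A: p*_A = m/(m+e) = 0.134/0.9060 = 0.1479.
B: p*_B = 0.468/0.8240 = 0.5680.
B is higher at 0.5680.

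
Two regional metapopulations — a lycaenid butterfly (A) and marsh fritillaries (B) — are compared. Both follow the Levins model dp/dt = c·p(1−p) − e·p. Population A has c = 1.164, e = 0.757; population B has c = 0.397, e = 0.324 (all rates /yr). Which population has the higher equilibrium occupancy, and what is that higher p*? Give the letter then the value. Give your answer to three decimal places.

A, 0.350

A: p*_A = 1 − 0.757/1.164 = 0.3497.
B: p*_B = 1 − 0.324/0.397 = 0.1839.
A is higher at 0.3497.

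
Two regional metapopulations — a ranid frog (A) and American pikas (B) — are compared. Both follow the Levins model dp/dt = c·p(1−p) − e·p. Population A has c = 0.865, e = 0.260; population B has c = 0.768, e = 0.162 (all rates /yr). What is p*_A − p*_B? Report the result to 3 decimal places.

-0.090

A: p*_A = 1 − 0.260/0.865 = 0.6994.
B: p*_B = 1 − 0.162/0.768 = 0.7891.
p*_A − p*_B = 0.6994 − 0.7891 = -0.0896.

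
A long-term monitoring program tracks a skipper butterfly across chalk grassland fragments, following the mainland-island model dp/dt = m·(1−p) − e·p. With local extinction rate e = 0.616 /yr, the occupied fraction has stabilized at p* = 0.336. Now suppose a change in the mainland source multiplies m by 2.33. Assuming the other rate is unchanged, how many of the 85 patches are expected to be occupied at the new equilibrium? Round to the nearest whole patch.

Balance m(1−p*) = e·p* gives m = e·p*/(1−p*) = 0.616×0.33600/0.66400 = 0.31171.
New p* = m/(m+e) = 0.72628/(0.72628+0.61600) = 0.54108.
Expected occupied = 85 × 0.54108 = 45.99 ≈ 46.

46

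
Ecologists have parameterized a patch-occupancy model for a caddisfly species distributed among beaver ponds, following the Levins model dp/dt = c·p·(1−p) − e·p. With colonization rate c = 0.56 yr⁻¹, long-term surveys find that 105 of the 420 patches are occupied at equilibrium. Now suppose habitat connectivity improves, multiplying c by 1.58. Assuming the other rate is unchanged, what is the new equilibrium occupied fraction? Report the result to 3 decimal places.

Observed p* = 105/420 = 0.25000.
Balance c(1−p*) = e gives e = 0.56×(1 − 0.25000) = 0.42000.
New p* = 1 − e/c = 1 − 0.42000/0.88480 = 0.52532.

0.525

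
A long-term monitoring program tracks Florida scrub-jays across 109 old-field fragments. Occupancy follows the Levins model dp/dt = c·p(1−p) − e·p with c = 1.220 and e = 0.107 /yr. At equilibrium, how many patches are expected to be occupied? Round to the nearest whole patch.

99

p* = 1 − e/c = 1 − 0.107/1.220 = 0.9123.
Expected occupied patches = N × p* = 109 × 0.9123 = 99.44 ≈ 99.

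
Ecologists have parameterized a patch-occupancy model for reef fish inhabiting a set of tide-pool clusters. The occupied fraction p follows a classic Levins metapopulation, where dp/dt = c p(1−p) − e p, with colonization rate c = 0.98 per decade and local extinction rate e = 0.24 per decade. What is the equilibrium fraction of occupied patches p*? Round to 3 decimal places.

0.755

Setting dp/dt = 0 and dividing through by p* gives c·(1−p*) = e.
So p* = 1 − e/c = 1 − 0.24/0.98 = 1 − 0.2449 = 0.7551.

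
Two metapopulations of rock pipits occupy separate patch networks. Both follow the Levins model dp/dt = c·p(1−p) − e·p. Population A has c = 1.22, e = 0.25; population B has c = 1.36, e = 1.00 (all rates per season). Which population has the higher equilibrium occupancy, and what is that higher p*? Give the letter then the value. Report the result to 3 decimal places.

A, 0.795

A: p*_A = 1 − 0.25/1.22 = 0.7951.
B: p*_B = 1 − 1.00/1.36 = 0.2647.
A is higher at 0.7951.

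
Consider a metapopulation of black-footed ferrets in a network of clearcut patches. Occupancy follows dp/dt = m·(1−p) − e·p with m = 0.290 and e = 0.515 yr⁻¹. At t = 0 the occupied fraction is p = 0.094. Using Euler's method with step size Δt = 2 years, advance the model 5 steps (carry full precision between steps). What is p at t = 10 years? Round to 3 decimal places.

0.383

Update rule: p ← p + [m·(1−p) − e·p]·Δt with Δt = 2.
  1  |  dp/dt·Δt = +0.428660  |  p_1 = 0.522660
  2  |  dp/dt·Δt = -0.261483  |  p_2 = 0.261177
  3  |  dp/dt·Δt = +0.159504  |  p_3 = 0.420682
  4  |  dp/dt·Δt = -0.097298  |  p_4 = 0.323384
  5  |  dp/dt·Δt = +0.059352  |  p_5 = 0.382736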